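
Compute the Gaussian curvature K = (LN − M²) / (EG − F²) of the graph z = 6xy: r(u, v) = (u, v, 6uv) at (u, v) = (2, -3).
K = -36/219961

Coefficients of the first fundamental form: E = 36*v^2 + 1, F = 36*u*v, G = 36*u^2 + 1.
Coefficients of the second fundamental form: L = 0, M = 6/sqrt(36*u^2 + 36*v^2 + 1), N = 0.
Assemble K = (LN − M²)/(EG − F²) = -36/(1296*u^4 + 2592*u^2*v^2 + 72*u^2 + 1296*v^4 + 72*v^2 + 1). At (u, v) = (2, -3): K = -36/219961.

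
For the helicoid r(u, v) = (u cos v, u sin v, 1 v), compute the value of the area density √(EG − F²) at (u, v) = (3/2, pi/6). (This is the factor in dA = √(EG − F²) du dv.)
√(EG − F²)|_{(3/2, pi/6)} = sqrt(13)/2

E = 1, F = 0, G = u^2 + 1, so EG − F² = u^2 + 1. Taking the positive square root: √(EG − F²) = sqrt(u^2 + 1). At (u, v) = (3/2, pi/6): sqrt(13)/2.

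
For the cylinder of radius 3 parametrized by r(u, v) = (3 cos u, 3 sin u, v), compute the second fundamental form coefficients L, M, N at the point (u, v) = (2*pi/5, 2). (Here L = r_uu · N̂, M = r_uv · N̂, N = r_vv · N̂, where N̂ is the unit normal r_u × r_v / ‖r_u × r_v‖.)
L = -3;  M = 0;  N = 0

Compute the unit normal N̂(u, v) = (cos(u), sin(u), 0), and the second partials r_uu, r_uv, r_vv. Take dot products:
  L(u, v) = r_uu · N̂ = -3,
  M(u, v) = r_uv · N̂ = 0,
  N(u, v) = r_vv · N̂ = 0.
Evaluating at (u, v) = (2*pi/5, 2):
  L = -3, M = 0, N = 0.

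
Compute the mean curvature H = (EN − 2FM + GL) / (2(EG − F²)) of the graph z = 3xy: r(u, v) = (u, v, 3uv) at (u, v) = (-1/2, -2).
H = -216*sqrt(157)/24649

With E = 9*v^2 + 1, F = 9*u*v, G = 9*u^2 + 1, L = 0, M = 3/sqrt(9*u^2 + 9*v^2 + 1), N = 0, assemble
  H = (EN − 2FM + GL) / (2(EG − F²)) = -27*u*v/(9*u^2 + 9*v^2 + 1)^(3/2).
At (u, v) = (-1/2, -2): H = -216*sqrt(157)/24649.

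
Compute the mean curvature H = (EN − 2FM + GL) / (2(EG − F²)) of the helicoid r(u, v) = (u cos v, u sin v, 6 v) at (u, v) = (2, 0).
H = 0

With E = 1, F = 0, G = u^2 + 36, L = 0, M = -6/sqrt(u^2 + 36), N = 0, assemble
  H = (EN − 2FM + GL) / (2(EG − F²)) = 0.
At (u, v) = (2, 0): H = 0.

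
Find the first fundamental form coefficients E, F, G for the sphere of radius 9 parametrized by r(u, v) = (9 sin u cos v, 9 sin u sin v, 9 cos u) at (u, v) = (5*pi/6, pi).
E = 81;  F = 0;  G = 81/4

Partials: r_u = (9*cos(u)*cos(v), 9*sin(v)*cos(u), -9*sin(u)), r_v = (-9*sin(u)*sin(v), 9*sin(u)*cos(v), 0). As functions of (u, v):
  E = r_u · r_u = 81,
  F = r_u · r_v = 0,
  G = r_v · r_v = 81*sin(u)^2.
Evaluating at (u, v) = (5*pi/6, pi): E = 81, F = 0, G = 81/4.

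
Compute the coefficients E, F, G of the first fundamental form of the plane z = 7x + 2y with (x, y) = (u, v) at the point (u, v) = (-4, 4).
E = 50;  F = 14;  G = 5

Partials: r_u = (1, 0, 7), r_v = (0, 1, 2). As functions of (u, v):
  E = r_u · r_u = 50,
  F = r_u · r_v = 14,
  G = r_v · r_v = 5.
Evaluating at (u, v) = (-4, 4): E = 50, F = 14, G = 5.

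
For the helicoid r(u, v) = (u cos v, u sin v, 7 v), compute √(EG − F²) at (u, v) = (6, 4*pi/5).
√(EG − F²)|_{(6, 4*pi/5)} = sqrt(85)

E = 1, F = 0, G = u^2 + 49; EG − F² = u^2 + 49; √(EG − F²) = sqrt(u^2 + 49). At the given point: sqrt(85).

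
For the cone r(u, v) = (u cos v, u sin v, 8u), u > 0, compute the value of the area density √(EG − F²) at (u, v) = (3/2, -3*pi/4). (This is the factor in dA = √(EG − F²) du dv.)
√(EG − F²)|_{(3/2, -3*pi/4)} = 3*sqrt(65)/2

E = 65, F = 0, G = u^2, so EG − F² = 65*u^2. Taking the positive square root: √(EG − F²) = sqrt(65)*Abs(u). At (u, v) = (3/2, -3*pi/4): 3*sqrt(65)/2.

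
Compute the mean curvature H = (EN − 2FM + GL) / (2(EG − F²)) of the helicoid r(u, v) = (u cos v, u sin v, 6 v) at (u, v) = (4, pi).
H = 0

With E = 1, F = 0, G = u^2 + 36, L = 0, M = -6/sqrt(u^2 + 36), N = 0, assemble
  H = (EN − 2FM + GL) / (2(EG − F²)) = 0.
At (u, v) = (4, pi): H = 0.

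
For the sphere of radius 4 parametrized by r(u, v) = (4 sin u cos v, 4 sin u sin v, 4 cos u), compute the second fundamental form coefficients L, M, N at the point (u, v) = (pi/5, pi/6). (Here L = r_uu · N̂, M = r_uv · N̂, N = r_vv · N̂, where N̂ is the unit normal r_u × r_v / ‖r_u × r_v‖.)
L = -4;  M = 0;  N = -5/2 + sqrt(5)/2

Compute the unit normal N̂(u, v) = (sin(u)^2*cos(v)/Abs(sin(u)), sin(u)^2*sin(v)/Abs(sin(u)), sin(2*u)/(2*Abs(sin(u)))), and the second partials r_uu, r_uv, r_vv. Take dot products:
  L(u, v) = r_uu · N̂ = -4*sin(u)/Abs(sin(u)),
  M(u, v) = r_uv · N̂ = 0,
  N(u, v) = r_vv · N̂ = -4*sin(u)^3/Abs(sin(u)).
Evaluating at (u, v) = (pi/5, pi/6):
  L = -4, M = 0, N = -5/2 + sqrt(5)/2.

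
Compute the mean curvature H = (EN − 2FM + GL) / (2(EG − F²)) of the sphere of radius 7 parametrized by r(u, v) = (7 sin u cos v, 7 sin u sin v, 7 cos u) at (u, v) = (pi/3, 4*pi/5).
H = -1/7

With E = 49, F = 0, G = 49*sin(u)^2, L = -7*sin(u)/Abs(sin(u)), M = 0, N = -7*sin(u)^3/Abs(sin(u)), assemble
  H = (EN − 2FM + GL) / (2(EG − F²)) = -sin(u)/(7*Abs(sin(u))).
At (u, v) = (pi/3, 4*pi/5): H = -1/7.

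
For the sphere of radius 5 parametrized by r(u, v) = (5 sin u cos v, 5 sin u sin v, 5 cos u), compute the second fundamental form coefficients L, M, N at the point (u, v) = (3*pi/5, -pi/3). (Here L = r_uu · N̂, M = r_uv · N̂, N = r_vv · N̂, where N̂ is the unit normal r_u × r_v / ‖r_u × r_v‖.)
L = -5;  M = 0;  N = -25/8 - 5*sqrt(5)/8

Compute the unit normal N̂(u, v) = (sin(u)^2*cos(v)/Abs(sin(u)), sin(u)^2*sin(v)/Abs(sin(u)), sin(2*u)/(2*Abs(sin(u)))), and the second partials r_uu, r_uv, r_vv. Take dot products:
  L(u, v) = r_uu · N̂ = -5*sin(u)/Abs(sin(u)),
  M(u, v) = r_uv · N̂ = 0,
  N(u, v) = r_vv · N̂ = -5*sin(u)^3/Abs(sin(u)).
Evaluating at (u, v) = (3*pi/5, -pi/3):
  L = -5, M = 0, N = -25/8 - 5*sqrt(5)/8.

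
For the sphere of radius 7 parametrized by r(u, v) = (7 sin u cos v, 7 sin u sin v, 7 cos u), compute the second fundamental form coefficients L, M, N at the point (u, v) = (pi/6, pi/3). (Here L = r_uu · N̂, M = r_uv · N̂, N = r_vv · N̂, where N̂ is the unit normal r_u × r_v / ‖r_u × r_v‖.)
L = -7;  M = 0;  N = -7/4

Compute the unit normal N̂(u, v) = (sin(u)^2*cos(v)/Abs(sin(u)), sin(u)^2*sin(v)/Abs(sin(u)), sin(2*u)/(2*Abs(sin(u)))), and the second partials r_uu, r_uv, r_vv. Take dot products:
  L(u, v) = r_uu · N̂ = -7*sin(u)/Abs(sin(u)),
  M(u, v) = r_uv · N̂ = 0,
  N(u, v) = r_vv · N̂ = -7*sin(u)^3/Abs(sin(u)).
Evaluating at (u, v) = (pi/6, pi/3):
  L = -7, M = 0, N = -7/4.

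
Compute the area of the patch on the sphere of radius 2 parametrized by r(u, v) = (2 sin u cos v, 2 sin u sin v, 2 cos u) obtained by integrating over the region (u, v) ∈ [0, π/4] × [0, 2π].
Area = 4*pi*(2 - sqrt(2))

Area = ∫∫ √(EG − F²) du dv with √(EG − F²) = 4*Abs(sin(u)). Integrating over [0, π/4] × [0, 2π] gives 4*pi*(2 - sqrt(2)).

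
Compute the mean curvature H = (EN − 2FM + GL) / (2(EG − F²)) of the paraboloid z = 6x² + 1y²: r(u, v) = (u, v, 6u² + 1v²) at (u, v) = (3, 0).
H = 1303*sqrt(1297)/1682209

With E = 144*u^2 + 1, F = 24*u*v, G = 4*v^2 + 1, L = 12/sqrt(144*u^2 + 4*v^2 + 1), M = 0, N = 2/sqrt(144*u^2 + 4*v^2 + 1), assemble
  H = (EN − 2FM + GL) / (2(EG − F²)) = (144*u^2 + 24*v^2 + 7)/(144*u^2 + 4*v^2 + 1)^(3/2).
At (u, v) = (3, 0): H = 1303*sqrt(1297)/1682209.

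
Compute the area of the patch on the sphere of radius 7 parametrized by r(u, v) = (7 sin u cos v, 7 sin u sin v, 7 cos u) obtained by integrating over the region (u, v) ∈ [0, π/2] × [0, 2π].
Area = 98*pi

Area = ∫∫ √(EG − F²) du dv with √(EG − F²) = 49*Abs(sin(u)). Integrating over [0, π/2] × [0, 2π] gives 98*pi.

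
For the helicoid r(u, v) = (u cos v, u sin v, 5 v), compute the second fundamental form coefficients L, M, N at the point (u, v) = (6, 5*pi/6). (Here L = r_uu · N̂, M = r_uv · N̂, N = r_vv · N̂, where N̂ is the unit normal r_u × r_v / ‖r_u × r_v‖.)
L = 0;  M = -5*sqrt(61)/61;  N = 0

Compute the unit normal N̂(u, v) = (5*sin(v)/sqrt(u^2 + 25), -5*cos(v)/sqrt(u^2 + 25), u/sqrt(u^2 + 25)), and the second partials r_uu, r_uv, r_vv. Take dot products:
  L(u, v) = r_uu · N̂ = 0,
  M(u, v) = r_uv · N̂ = -5/sqrt(u^2 + 25),
  N(u, v) = r_vv · N̂ = 0.
Evaluating at (u, v) = (6, 5*pi/6):
  L = 0, M = -5*sqrt(61)/61, N = 0.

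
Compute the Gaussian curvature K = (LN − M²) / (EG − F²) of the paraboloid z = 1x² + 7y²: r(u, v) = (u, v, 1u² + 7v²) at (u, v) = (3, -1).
K = 28/54289

Coefficients of the first fundamental form: E = 4*u^2 + 1, F = 28*u*v, G = 196*v^2 + 1.
Coefficients of the second fundamental form: L = 2/sqrt(4*u^2 + 196*v^2 + 1), M = 0, N = 14/sqrt(4*u^2 + 196*v^2 + 1).
Assemble K = (LN − M²)/(EG − F²) = 28/(16*u^4 + 1568*u^2*v^2 + 8*u^2 + 38416*v^4 + 392*v^2 + 1). At (u, v) = (3, -1): K = 28/54289.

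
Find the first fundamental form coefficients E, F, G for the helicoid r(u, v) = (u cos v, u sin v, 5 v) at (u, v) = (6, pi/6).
E = 1;  F = 0;  G = 61

Partials: r_u = (cos(v), sin(v), 0), r_v = (-u*sin(v), u*cos(v), 5). As functions of (u, v):
  E = r_u · r_u = 1,
  F = r_u · r_v = 0,
  G = r_v · r_v = u^2 + 25.
Evaluating at (u, v) = (6, pi/6): E = 1, F = 0, G = 61.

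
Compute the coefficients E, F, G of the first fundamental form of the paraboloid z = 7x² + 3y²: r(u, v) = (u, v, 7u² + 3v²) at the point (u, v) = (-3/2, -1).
E = 442;  F = 126;  G = 37

Partials: r_u = (1, 0, 14*u), r_v = (0, 1, 6*v). As functions of (u, v):
  E = r_u · r_u = 196*u^2 + 1,
  F = r_u · r_v = 84*u*v,
  G = r_v · r_v = 36*v^2 + 1.
Evaluating at (u, v) = (-3/2, -1): E = 442, F = 126, G = 37.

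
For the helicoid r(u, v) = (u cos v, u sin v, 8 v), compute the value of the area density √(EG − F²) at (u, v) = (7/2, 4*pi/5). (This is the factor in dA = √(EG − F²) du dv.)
√(EG − F²)|_{(7/2, 4*pi/5)} = sqrt(305)/2

E = 1, F = 0, G = u^2 + 64, so EG − F² = u^2 + 64. Taking the positive square root: √(EG − F²) = sqrt(u^2 + 64). At (u, v) = (7/2, 4*pi/5): sqrt(305)/2.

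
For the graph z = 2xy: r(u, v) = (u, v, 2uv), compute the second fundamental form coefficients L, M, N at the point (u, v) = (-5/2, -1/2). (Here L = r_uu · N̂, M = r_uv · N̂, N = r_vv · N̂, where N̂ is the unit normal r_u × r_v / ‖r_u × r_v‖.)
L = 0;  M = 2*sqrt(3)/9;  N = 0

Compute the unit normal N̂(u, v) = (-2*v/sqrt(4*u^2 + 4*v^2 + 1), -2*u/sqrt(4*u^2 + 4*v^2 + 1), 1/sqrt(4*u^2 + 4*v^2 + 1)), and the second partials r_uu, r_uv, r_vv. Take dot products:
  L(u, v) = r_uu · N̂ = 0,
  M(u, v) = r_uv · N̂ = 2/sqrt(4*u^2 + 4*v^2 + 1),
  N(u, v) = r_vv · N̂ = 0.
Evaluating at (u, v) = (-5/2, -1/2):
  L = 0, M = 2*sqrt(3)/9, N = 0.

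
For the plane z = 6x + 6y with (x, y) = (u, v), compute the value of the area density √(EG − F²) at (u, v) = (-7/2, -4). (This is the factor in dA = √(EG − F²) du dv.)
√(EG − F²)|_{(-7/2, -4)} = sqrt(73)

E = 37, F = 36, G = 37, so EG − F² = 73. Taking the positive square root: √(EG − F²) = sqrt(73). At (u, v) = (-7/2, -4): sqrt(73).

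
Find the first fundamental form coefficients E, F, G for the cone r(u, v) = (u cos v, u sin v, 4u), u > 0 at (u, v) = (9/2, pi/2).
E = 17;  F = 0;  G = 81/4

Partials: r_u = (cos(v), sin(v), 4), r_v = (-u*sin(v), u*cos(v), 0). As functions of (u, v):
  E = r_u · r_u = 17,
  F = r_u · r_v = 0,
  G = r_v · r_v = u^2.
Evaluating at (u, v) = (9/2, pi/2): E = 17, F = 0, G = 81/4.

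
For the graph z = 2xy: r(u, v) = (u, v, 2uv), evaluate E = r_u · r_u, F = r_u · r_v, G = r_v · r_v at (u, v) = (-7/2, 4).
E = 65;  F = -56;  G = 50

Partials: r_u = (1, 0, 2*v), r_v = (0, 1, 2*u). As functions of (u, v):
  E = r_u · r_u = 4*v^2 + 1,
  F = r_u · r_v = 4*u*v,
  G = r_v · r_v = 4*u^2 + 1.
Evaluating at (u, v) = (-7/2, 4): E = 65, F = -56, G = 50.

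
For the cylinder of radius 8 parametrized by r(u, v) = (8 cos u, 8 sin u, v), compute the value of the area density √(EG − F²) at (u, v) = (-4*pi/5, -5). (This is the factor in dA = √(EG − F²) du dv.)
√(EG − F²)|_{(-4*pi/5, -5)} = 8

E = 64, F = 0, G = 1, so EG − F² = 64. Taking the positive square root: √(EG − F²) = 8. At (u, v) = (-4*pi/5, -5): 8.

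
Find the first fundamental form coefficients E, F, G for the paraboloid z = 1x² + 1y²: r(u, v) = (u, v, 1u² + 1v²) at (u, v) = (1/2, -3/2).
E = 2;  F = -3;  G = 10

Partials: r_u = (1, 0, 2*u), r_v = (0, 1, 2*v). As functions of (u, v):
  E = r_u · r_u = 4*u^2 + 1,
  F = r_u · r_v = 4*u*v,
  G = r_v · r_v = 4*v^2 + 1.
Evaluating at (u, v) = (1/2, -3/2): E = 2, F = -3, G = 10.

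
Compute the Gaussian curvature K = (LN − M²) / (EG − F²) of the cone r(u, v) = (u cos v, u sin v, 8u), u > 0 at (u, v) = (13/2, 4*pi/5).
K = 0

Coefficients of the first fundamental form: E = 65, F = 0, G = u^2.
Coefficients of the second fundamental form: L = 0, M = 0, N = 8*sqrt(65)*u^2/(65*Abs(u)).
Assemble K = (LN − M²)/(EG − F²) = 0. At (u, v) = (13/2, 4*pi/5): K = 0.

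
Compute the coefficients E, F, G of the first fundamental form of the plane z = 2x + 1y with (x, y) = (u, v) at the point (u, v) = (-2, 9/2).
E = 5;  F = 2;  G = 2

Partials: r_u = (1, 0, 2), r_v = (0, 1, 1). As functions of (u, v):
  E = r_u · r_u = 5,
  F = r_u · r_v = 2,
  G = r_v · r_v = 2.
Evaluating at (u, v) = (-2, 9/2): E = 5, F = 2, G = 2.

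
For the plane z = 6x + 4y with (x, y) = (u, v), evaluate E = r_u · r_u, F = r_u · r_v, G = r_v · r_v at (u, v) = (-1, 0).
E = 37;  F = 24;  G = 17

Partials: r_u = (1, 0, 6), r_v = (0, 1, 4). As functions of (u, v):
  E = r_u · r_u = 37,
  F = r_u · r_v = 24,
  G = r_v · r_v = 17.
Evaluating at (u, v) = (-1, 0): E = 37, F = 24, G = 17.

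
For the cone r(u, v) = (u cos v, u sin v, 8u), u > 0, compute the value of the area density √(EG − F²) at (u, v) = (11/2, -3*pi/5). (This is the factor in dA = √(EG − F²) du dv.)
√(EG − F²)|_{(11/2, -3*pi/5)} = 11*sqrt(65)/2

E = 65, F = 0, G = u^2, so EG − F² = 65*u^2. Taking the positive square root: √(EG − F²) = sqrt(65)*Abs(u). At (u, v) = (11/2, -3*pi/5): 11*sqrt(65)/2.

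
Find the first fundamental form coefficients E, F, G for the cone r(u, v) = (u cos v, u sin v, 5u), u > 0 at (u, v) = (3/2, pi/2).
E = 26;  F = 0;  G = 9/4

Partials: r_u = (cos(v), sin(v), 5), r_v = (-u*sin(v), u*cos(v), 0). As functions of (u, v):
  E = r_u · r_u = 26,
  F = r_u · r_v = 0,
  G = r_v · r_v = u^2.
Evaluating at (u, v) = (3/2, pi/2): E = 26, F = 0, G = 9/4.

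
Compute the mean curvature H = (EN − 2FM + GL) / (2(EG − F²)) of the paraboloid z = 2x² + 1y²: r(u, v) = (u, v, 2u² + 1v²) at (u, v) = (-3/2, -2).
H = 71*sqrt(53)/2809

With E = 16*u^2 + 1, F = 8*u*v, G = 4*v^2 + 1, L = 4/sqrt(16*u^2 + 4*v^2 + 1), M = 0, N = 2/sqrt(16*u^2 + 4*v^2 + 1), assemble
  H = (EN − 2FM + GL) / (2(EG − F²)) = (16*u^2 + 8*v^2 + 3)/(16*u^2 + 4*v^2 + 1)^(3/2).
At (u, v) = (-3/2, -2): H = 71*sqrt(53)/2809.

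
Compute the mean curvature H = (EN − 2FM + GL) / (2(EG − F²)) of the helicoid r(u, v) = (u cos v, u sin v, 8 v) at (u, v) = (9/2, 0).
H = 0

With E = 1, F = 0, G = u^2 + 64, L = 0, M = -8/sqrt(u^2 + 64), N = 0, assemble
  H = (EN − 2FM + GL) / (2(EG − F²)) = 0.
At (u, v) = (9/2, 0): H = 0.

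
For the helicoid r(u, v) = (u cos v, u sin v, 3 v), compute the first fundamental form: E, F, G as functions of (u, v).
E = 1;  F = 0;  G = u^2 + 9

Compute partials: r_u = (cos(v), sin(v), 0), r_v = (-u*sin(v), u*cos(v), 3). Then
  E = r_u · r_u = 1,
  F = r_u · r_v = 0,
  G = r_v · r_v = u^2 + 9.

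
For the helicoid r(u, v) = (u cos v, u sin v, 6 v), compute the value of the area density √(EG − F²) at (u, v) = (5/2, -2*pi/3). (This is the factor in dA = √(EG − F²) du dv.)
√(EG − F²)|_{(5/2, -2*pi/3)} = 13/2

E = 1, F = 0, G = u^2 + 36, so EG − F² = u^2 + 36. Taking the positive square root: √(EG − F²) = sqrt(u^2 + 36). At (u, v) = (5/2, -2*pi/3): 13/2.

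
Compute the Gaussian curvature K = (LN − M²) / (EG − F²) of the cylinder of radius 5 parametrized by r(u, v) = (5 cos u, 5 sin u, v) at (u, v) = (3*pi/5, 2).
K = 0

Coefficients of the first fundamental form: E = 25, F = 0, G = 1.
Coefficients of the second fundamental form: L = -5, M = 0, N = 0.
Assemble K = (LN − M²)/(EG − F²) = 0. At (u, v) = (3*pi/5, 2): K = 0.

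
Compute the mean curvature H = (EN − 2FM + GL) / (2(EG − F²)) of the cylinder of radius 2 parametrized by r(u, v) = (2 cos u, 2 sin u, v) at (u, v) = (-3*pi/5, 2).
H = -1/4

With E = 4, F = 0, G = 1, L = -2, M = 0, N = 0, assemble
  H = (EN − 2FM + GL) / (2(EG − F²)) = -1/4.
At (u, v) = (-3*pi/5, 2): H = -1/4.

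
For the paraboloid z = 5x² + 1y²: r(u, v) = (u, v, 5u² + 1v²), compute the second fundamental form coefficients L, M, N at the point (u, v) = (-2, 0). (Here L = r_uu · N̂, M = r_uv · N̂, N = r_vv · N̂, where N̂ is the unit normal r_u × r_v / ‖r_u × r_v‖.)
L = 10*sqrt(401)/401;  M = 0;  N = 2*sqrt(401)/401

Compute the unit normal N̂(u, v) = (-10*u/sqrt(100*u^2 + 4*v^2 + 1), -2*v/sqrt(100*u^2 + 4*v^2 + 1), 1/sqrt(100*u^2 + 4*v^2 + 1)), and the second partials r_uu, r_uv, r_vv. Take dot products:
  L(u, v) = r_uu · N̂ = 10/sqrt(100*u^2 + 4*v^2 + 1),
  M(u, v) = r_uv · N̂ = 0,
  N(u, v) = r_vv · N̂ = 2/sqrt(100*u^2 + 4*v^2 + 1).
Evaluating at (u, v) = (-2, 0):
  L = 10*sqrt(401)/401, M = 0, N = 2*sqrt(401)/401.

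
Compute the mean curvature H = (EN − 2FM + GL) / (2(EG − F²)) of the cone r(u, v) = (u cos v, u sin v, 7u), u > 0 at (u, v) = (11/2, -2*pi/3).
H = 7*sqrt(2)/110

With E = 50, F = 0, G = u^2, L = 0, M = 0, N = 7*sqrt(2)*u^2/(10*Abs(u)), assemble
  H = (EN − 2FM + GL) / (2(EG − F²)) = 7*sqrt(2)/(20*Abs(u)).
At (u, v) = (11/2, -2*pi/3): H = 7*sqrt(2)/110.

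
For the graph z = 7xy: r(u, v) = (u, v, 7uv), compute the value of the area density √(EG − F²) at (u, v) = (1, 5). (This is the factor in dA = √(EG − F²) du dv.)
√(EG − F²)|_{(1, 5)} = 5*sqrt(51)

E = 49*v^2 + 1, F = 49*u*v, G = 49*u^2 + 1, so EG − F² = 49*u^2 + 49*v^2 + 1. Taking the positive square root: √(EG − F²) = sqrt(49*u^2 + 49*v^2 + 1). At (u, v) = (1, 5): 5*sqrt(51).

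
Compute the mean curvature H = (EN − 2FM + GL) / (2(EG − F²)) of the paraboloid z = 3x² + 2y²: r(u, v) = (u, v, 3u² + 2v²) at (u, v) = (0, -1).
H = 53*sqrt(17)/289

With E = 36*u^2 + 1, F = 24*u*v, G = 16*v^2 + 1, L = 6/sqrt(36*u^2 + 16*v^2 + 1), M = 0, N = 4/sqrt(36*u^2 + 16*v^2 + 1), assemble
  H = (EN − 2FM + GL) / (2(EG − F²)) = (72*u^2 + 48*v^2 + 5)/(36*u^2 + 16*v^2 + 1)^(3/2).
At (u, v) = (0, -1): H = 53*sqrt(17)/289.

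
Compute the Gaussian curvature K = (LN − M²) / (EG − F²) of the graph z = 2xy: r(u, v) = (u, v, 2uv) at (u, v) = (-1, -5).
K = -4/11025

Coefficients of the first fundamental form: E = 4*v^2 + 1, F = 4*u*v, G = 4*u^2 + 1.
Coefficients of the second fundamental form: L = 0, M = 2/sqrt(4*u^2 + 4*v^2 + 1), N = 0.
Assemble K = (LN − M²)/(EG − F²) = -4/(16*u^4 + 32*u^2*v^2 + 8*u^2 + 16*v^4 + 8*v^2 + 1). At (u, v) = (-1, -5): K = -4/11025.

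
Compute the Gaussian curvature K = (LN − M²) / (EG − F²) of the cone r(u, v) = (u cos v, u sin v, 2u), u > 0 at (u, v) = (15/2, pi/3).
K = 0

Coefficients of the first fundamental form: E = 5, F = 0, G = u^2.
Coefficients of the second fundamental form: L = 0, M = 0, N = 2*sqrt(5)*u^2/(5*Abs(u)).
Assemble K = (LN − M²)/(EG − F²) = 0. At (u, v) = (15/2, pi/3): K = 0.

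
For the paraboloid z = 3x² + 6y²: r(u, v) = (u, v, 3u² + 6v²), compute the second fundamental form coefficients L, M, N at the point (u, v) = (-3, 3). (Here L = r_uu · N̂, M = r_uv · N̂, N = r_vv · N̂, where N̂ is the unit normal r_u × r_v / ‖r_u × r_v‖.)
L = 6*sqrt(1621)/1621;  M = 0;  N = 12*sqrt(1621)/1621

Compute the unit normal N̂(u, v) = (-6*u/sqrt(36*u^2 + 144*v^2 + 1), -12*v/sqrt(36*u^2 + 144*v^2 + 1), 1/sqrt(36*u^2 + 144*v^2 + 1)), and the second partials r_uu, r_uv, r_vv. Take dot products:
  L(u, v) = r_uu · N̂ = 6/sqrt(36*u^2 + 144*v^2 + 1),
  M(u, v) = r_uv · N̂ = 0,
  N(u, v) = r_vv · N̂ = 12/sqrt(36*u^2 + 144*v^2 + 1).
Evaluating at (u, v) = (-3, 3):
  L = 6*sqrt(1621)/1621, M = 0, N = 12*sqrt(1621)/1621.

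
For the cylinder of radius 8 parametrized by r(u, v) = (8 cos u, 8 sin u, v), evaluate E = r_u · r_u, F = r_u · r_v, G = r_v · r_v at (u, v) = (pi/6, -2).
E = 64;  F = 0;  G = 1

Partials: r_u = (-8*sin(u), 8*cos(u), 0), r_v = (0, 0, 1). As functions of (u, v):
  E = r_u · r_u = 64,
  F = r_u · r_v = 0,
  G = r_v · r_v = 1.
Evaluating at (u, v) = (pi/6, -2): E = 64, F = 0, G = 1.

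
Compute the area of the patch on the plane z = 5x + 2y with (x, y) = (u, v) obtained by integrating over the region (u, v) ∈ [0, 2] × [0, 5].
Area = 10*sqrt(30)

Area = ∫∫ √(EG − F²) du dv with √(EG − F²) = sqrt(30). Integrating over [0, 2] × [0, 5] gives 10*sqrt(30).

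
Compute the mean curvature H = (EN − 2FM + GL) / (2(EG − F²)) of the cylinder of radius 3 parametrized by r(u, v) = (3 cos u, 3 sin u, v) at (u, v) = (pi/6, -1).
H = -1/6

With E = 9, F = 0, G = 1, L = -3, M = 0, N = 0, assemble
  H = (EN − 2FM + GL) / (2(EG − F²)) = -1/6.
At (u, v) = (pi/6, -1): H = -1/6.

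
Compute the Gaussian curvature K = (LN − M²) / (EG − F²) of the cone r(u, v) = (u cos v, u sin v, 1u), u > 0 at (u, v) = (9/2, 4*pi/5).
K = 0

Coefficients of the first fundamental form: E = 2, F = 0, G = u^2.
Coefficients of the second fundamental form: L = 0, M = 0, N = sqrt(2)*u^2/(2*Abs(u)).
Assemble K = (LN − M²)/(EG − F²) = 0. At (u, v) = (9/2, 4*pi/5): K = 0.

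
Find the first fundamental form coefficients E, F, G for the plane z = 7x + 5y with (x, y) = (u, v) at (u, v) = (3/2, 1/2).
E = 50;  F = 35;  G = 26

Partials: r_u = (1, 0, 7), r_v = (0, 1, 5). As functions of (u, v):
  E = r_u · r_u = 50,
  F = r_u · r_v = 35,
  G = r_v · r_v = 26.
Evaluating at (u, v) = (3/2, 1/2): E = 50, F = 35, G = 26.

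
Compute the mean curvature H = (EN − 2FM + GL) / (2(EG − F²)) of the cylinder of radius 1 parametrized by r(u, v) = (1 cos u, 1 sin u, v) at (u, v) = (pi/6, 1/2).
H = -1/2

With E = 1, F = 0, G = 1, L = -1, M = 0, N = 0, assemble
  H = (EN − 2FM + GL) / (2(EG − F²)) = -1/2.
At (u, v) = (pi/6, 1/2): H = -1/2.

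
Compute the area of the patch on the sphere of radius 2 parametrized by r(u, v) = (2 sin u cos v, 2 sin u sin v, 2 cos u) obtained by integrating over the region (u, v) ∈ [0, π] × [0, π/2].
Area = 4*pi

Area = ∫∫ √(EG − F²) du dv with √(EG − F²) = 4*Abs(sin(u)). Integrating over [0, π] × [0, π/2] gives 4*pi.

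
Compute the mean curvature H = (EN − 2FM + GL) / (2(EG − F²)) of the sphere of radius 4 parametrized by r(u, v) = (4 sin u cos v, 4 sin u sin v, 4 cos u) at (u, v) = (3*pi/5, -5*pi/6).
H = -1/4

With E = 16, F = 0, G = 16*sin(u)^2, L = -4*sin(u)/Abs(sin(u)), M = 0, N = -4*sin(u)^3/Abs(sin(u)), assemble
  H = (EN − 2FM + GL) / (2(EG − F²)) = -sin(u)/(4*Abs(sin(u))).
At (u, v) = (3*pi/5, -5*pi/6): H = -1/4.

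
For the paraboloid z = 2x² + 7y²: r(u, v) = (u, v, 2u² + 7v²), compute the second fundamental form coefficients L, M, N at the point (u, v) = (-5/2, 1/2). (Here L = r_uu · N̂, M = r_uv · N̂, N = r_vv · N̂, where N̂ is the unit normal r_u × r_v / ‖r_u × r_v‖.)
L = 2*sqrt(6)/15;  M = 0;  N = 7*sqrt(6)/15

Compute the unit normal N̂(u, v) = (-4*u/sqrt(16*u^2 + 196*v^2 + 1), -14*v/sqrt(16*u^2 + 196*v^2 + 1), 1/sqrt(16*u^2 + 196*v^2 + 1)), and the second partials r_uu, r_uv, r_vv. Take dot products:
  L(u, v) = r_uu · N̂ = 4/sqrt(16*u^2 + 196*v^2 + 1),
  M(u, v) = r_uv · N̂ = 0,
  N(u, v) = r_vv · N̂ = 14/sqrt(16*u^2 + 196*v^2 + 1).
Evaluating at (u, v) = (-5/2, 1/2):
  L = 2*sqrt(6)/15, M = 0, N = 7*sqrt(6)/15.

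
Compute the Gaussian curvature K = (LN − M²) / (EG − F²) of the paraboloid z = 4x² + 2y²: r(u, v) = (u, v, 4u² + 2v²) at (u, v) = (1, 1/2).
K = 32/4761

Coefficients of the first fundamental form: E = 64*u^2 + 1, F = 32*u*v, G = 16*v^2 + 1.
Coefficients of the second fundamental form: L = 8/sqrt(64*u^2 + 16*v^2 + 1), M = 0, N = 4/sqrt(64*u^2 + 16*v^2 + 1).
Assemble K = (LN − M²)/(EG − F²) = 32/(4096*u^4 + 2048*u^2*v^2 + 128*u^2 + 256*v^4 + 32*v^2 + 1). At (u, v) = (1, 1/2): K = 32/4761.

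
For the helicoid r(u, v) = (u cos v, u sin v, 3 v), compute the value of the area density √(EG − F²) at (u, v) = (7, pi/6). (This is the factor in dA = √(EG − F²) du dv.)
√(EG − F²)|_{(7, pi/6)} = sqrt(58)

E = 1, F = 0, G = u^2 + 9, so EG − F² = u^2 + 9. Taking the positive square root: √(EG − F²) = sqrt(u^2 + 9). At (u, v) = (7, pi/6): sqrt(58).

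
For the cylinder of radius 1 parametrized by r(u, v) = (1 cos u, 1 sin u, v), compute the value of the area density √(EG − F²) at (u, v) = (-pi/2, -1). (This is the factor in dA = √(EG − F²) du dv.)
√(EG − F²)|_{(-pi/2, -1)} = 1

E = 1, F = 0, G = 1, so EG − F² = 1. Taking the positive square root: √(EG − F²) = 1. At (u, v) = (-pi/2, -1): 1.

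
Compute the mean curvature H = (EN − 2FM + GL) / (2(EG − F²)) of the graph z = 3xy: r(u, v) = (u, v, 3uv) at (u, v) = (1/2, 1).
H = -108/343

With E = 9*v^2 + 1, F = 9*u*v, G = 9*u^2 + 1, L = 0, M = 3/sqrt(9*u^2 + 9*v^2 + 1), N = 0, assemble
  H = (EN − 2FM + GL) / (2(EG − F²)) = -27*u*v/(9*u^2 + 9*v^2 + 1)^(3/2).
At (u, v) = (1/2, 1): H = -108/343.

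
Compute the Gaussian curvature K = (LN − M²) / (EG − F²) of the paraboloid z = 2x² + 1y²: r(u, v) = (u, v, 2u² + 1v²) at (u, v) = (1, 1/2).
K = 2/81

Coefficients of the first fundamental form: E = 16*u^2 + 1, F = 8*u*v, G = 4*v^2 + 1.
Coefficients of the second fundamental form: L = 4/sqrt(16*u^2 + 4*v^2 + 1), M = 0, N = 2/sqrt(16*u^2 + 4*v^2 + 1).
Assemble K = (LN − M²)/(EG − F²) = 8/(256*u^4 + 128*u^2*v^2 + 32*u^2 + 16*v^4 + 8*v^2 + 1). At (u, v) = (1, 1/2): K = 2/81.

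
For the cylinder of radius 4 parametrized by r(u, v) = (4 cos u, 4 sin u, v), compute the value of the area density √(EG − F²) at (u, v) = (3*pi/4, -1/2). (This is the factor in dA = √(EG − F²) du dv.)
√(EG − F²)|_{(3*pi/4, -1/2)} = 4

E = 16, F = 0, G = 1, so EG − F² = 16. Taking the positive square root: √(EG − F²) = 4. At (u, v) = (3*pi/4, -1/2): 4.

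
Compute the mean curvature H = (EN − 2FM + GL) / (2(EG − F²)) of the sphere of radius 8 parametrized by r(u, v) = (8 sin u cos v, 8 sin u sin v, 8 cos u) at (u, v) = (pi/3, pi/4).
H = -1/8

With E = 64, F = 0, G = 64*sin(u)^2, L = -8*sin(u)/Abs(sin(u)), M = 0, N = -8*sin(u)^3/Abs(sin(u)), assemble
  H = (EN − 2FM + GL) / (2(EG − F²)) = -sin(u)/(8*Abs(sin(u))).
At (u, v) = (pi/3, pi/4): H = -1/8.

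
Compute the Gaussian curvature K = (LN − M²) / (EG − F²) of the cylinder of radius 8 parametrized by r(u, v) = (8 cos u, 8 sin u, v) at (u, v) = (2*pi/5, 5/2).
K = 0

Coefficients of the first fundamental form: E = 64, F = 0, G = 1.
Coefficients of the second fundamental form: L = -8, M = 0, N = 0.
Assemble K = (LN − M²)/(EG − F²) = 0. At (u, v) = (2*pi/5, 5/2): K = 0.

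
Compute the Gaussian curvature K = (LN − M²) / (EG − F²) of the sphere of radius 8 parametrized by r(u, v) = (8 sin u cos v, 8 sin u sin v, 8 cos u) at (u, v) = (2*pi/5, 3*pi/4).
K = 1/64

Coefficients of the first fundamental form: E = 64, F = 0, G = 64*sin(u)^2.
Coefficients of the second fundamental form: L = -8*sin(u)/Abs(sin(u)), M = 0, N = -8*sin(u)^3/Abs(sin(u)).
Assemble K = (LN − M²)/(EG − F²) = 1/64. At (u, v) = (2*pi/5, 3*pi/4): K = 1/64.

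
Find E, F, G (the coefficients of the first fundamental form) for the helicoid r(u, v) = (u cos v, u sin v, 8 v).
E = 1;  F = 0;  G = u^2 + 64

Compute partials: r_u = (cos(v), sin(v), 0), r_v = (-u*sin(v), u*cos(v), 8). Then
  E = r_u · r_u = 1,
  F = r_u · r_v = 0,
  G = r_v · r_v = u^2 + 64.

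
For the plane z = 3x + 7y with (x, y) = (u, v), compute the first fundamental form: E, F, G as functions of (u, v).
E = 10;  F = 21;  G = 50

Compute partials: r_u = (1, 0, 3), r_v = (0, 1, 7). Then
  E = r_u · r_u = 10,
  F = r_u · r_v = 21,
  G = r_v · r_v = 50.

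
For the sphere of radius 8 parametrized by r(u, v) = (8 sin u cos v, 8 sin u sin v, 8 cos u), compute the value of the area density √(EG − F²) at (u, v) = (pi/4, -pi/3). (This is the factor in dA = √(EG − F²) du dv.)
√(EG − F²)|_{(pi/4, -pi/3)} = 32*sqrt(2)

E = 64, F = 0, G = 64*sin(u)^2, so EG − F² = 4096*sin(u)^2. Taking the positive square root: √(EG − F²) = 64*Abs(sin(u)). At (u, v) = (pi/4, -pi/3): 32*sqrt(2).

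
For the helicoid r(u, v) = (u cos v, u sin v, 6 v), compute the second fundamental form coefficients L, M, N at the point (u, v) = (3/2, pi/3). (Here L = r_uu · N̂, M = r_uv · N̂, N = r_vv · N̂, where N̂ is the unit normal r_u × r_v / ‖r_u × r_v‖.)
L = 0;  M = -4*sqrt(17)/17;  N = 0

Compute the unit normal N̂(u, v) = (6*sin(v)/sqrt(u^2 + 36), -6*cos(v)/sqrt(u^2 + 36), u/sqrt(u^2 + 36)), and the second partials r_uu, r_uv, r_vv. Take dot products:
  L(u, v) = r_uu · N̂ = 0,
  M(u, v) = r_uv · N̂ = -6/sqrt(u^2 + 36),
  N(u, v) = r_vv · N̂ = 0.
Evaluating at (u, v) = (3/2, pi/3):
  L = 0, M = -4*sqrt(17)/17, N = 0.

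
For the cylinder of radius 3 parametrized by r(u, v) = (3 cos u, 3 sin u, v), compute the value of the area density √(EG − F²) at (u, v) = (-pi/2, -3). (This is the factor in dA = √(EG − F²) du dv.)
√(EG − F²)|_{(-pi/2, -3)} = 3

E = 9, F = 0, G = 1, so EG − F² = 9. Taking the positive square root: √(EG − F²) = 3. At (u, v) = (-pi/2, -3): 3.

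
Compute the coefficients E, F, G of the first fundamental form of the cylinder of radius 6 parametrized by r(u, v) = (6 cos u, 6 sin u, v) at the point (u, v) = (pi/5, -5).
E = 36;  F = 0;  G = 1

Partials: r_u = (-6*sin(u), 6*cos(u), 0), r_v = (0, 0, 1). As functions of (u, v):
  E = r_u · r_u = 36,
  F = r_u · r_v = 0,
  G = r_v · r_v = 1.
Evaluating at (u, v) = (pi/5, -5): E = 36, F = 0, G = 1.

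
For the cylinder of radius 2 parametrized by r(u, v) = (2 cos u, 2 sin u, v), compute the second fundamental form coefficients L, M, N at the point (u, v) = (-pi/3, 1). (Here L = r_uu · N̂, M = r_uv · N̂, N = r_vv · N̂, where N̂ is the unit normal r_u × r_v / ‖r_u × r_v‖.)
L = -2;  M = 0;  N = 0

Compute the unit normal N̂(u, v) = (cos(u), sin(u), 0), and the second partials r_uu, r_uv, r_vv. Take dot products:
  L(u, v) = r_uu · N̂ = -2,
  M(u, v) = r_uv · N̂ = 0,
  N(u, v) = r_vv · N̂ = 0.
Evaluating at (u, v) = (-pi/3, 1):
  L = -2, M = 0, N = 0.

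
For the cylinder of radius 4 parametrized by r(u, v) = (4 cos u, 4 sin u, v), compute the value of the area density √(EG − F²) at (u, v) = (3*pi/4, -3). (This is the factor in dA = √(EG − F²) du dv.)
√(EG − F²)|_{(3*pi/4, -3)} = 4

E = 16, F = 0, G = 1, so EG − F² = 16. Taking the positive square root: √(EG − F²) = 4. At (u, v) = (3*pi/4, -3): 4.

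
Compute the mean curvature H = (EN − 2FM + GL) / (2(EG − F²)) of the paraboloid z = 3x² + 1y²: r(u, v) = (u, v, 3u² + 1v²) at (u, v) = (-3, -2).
H = 376*sqrt(341)/116281

With E = 36*u^2 + 1, F = 12*u*v, G = 4*v^2 + 1, L = 6/sqrt(36*u^2 + 4*v^2 + 1), M = 0, N = 2/sqrt(36*u^2 + 4*v^2 + 1), assemble
  H = (EN − 2FM + GL) / (2(EG − F²)) = 4*(9*u^2 + 3*v^2 + 1)/(36*u^2 + 4*v^2 + 1)^(3/2).
At (u, v) = (-3, -2): H = 376*sqrt(341)/116281.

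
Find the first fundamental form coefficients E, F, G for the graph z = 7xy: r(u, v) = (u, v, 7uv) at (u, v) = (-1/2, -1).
E = 50;  F = 49/2;  G = 53/4

Partials: r_u = (1, 0, 7*v), r_v = (0, 1, 7*u). As functions of (u, v):
  E = r_u · r_u = 49*v^2 + 1,
  F = r_u · r_v = 49*u*v,
  G = r_v · r_v = 49*u^2 + 1.
Evaluating at (u, v) = (-1/2, -1): E = 50, F = 49/2, G = 53/4.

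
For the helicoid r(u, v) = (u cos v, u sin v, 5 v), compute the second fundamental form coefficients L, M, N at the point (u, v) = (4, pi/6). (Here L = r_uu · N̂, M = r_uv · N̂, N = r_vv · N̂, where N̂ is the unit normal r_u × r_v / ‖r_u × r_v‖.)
L = 0;  M = -5*sqrt(41)/41;  N = 0

Compute the unit normal N̂(u, v) = (5*sin(v)/sqrt(u^2 + 25), -5*cos(v)/sqrt(u^2 + 25), u/sqrt(u^2 + 25)), and the second partials r_uu, r_uv, r_vv. Take dot products:
  L(u, v) = r_uu · N̂ = 0,
  M(u, v) = r_uv · N̂ = -5/sqrt(u^2 + 25),
  N(u, v) = r_vv · N̂ = 0.
Evaluating at (u, v) = (4, pi/6):
  L = 0, M = -5*sqrt(41)/41, N = 0.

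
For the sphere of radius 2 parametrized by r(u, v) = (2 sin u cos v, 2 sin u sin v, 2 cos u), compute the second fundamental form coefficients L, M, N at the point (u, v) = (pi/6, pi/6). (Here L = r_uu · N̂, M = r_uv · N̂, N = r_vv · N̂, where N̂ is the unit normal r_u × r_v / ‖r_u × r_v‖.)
L = -2;  M = 0;  N = -1/2

Compute the unit normal N̂(u, v) = (sin(u)^2*cos(v)/Abs(sin(u)), sin(u)^2*sin(v)/Abs(sin(u)), sin(2*u)/(2*Abs(sin(u)))), and the second partials r_uu, r_uv, r_vv. Take dot products:
  L(u, v) = r_uu · N̂ = -2*sin(u)/Abs(sin(u)),
  M(u, v) = r_uv · N̂ = 0,
  N(u, v) = r_vv · N̂ = -2*sin(u)^3/Abs(sin(u)).
Evaluating at (u, v) = (pi/6, pi/6):
  L = -2, M = 0, N = -1/2.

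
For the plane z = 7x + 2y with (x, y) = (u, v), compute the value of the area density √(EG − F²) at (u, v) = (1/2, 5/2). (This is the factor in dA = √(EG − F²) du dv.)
√(EG − F²)|_{(1/2, 5/2)} = 3*sqrt(6)

E = 50, F = 14, G = 5, so EG − F² = 54. Taking the positive square root: √(EG − F²) = 3*sqrt(6). At (u, v) = (1/2, 5/2): 3*sqrt(6).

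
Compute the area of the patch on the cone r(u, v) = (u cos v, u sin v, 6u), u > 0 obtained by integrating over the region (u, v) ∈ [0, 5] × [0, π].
Area = 25*sqrt(37)*pi/2

Area = ∫∫ √(EG − F²) du dv with √(EG − F²) = sqrt(37)*Abs(u). Integrating over [0, 5] × [0, π] gives 25*sqrt(37)*pi/2.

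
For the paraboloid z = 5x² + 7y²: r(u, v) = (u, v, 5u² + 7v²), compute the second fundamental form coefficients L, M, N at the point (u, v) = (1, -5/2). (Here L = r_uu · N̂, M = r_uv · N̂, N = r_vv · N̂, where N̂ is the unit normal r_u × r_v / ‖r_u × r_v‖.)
L = 5*sqrt(1326)/663;  M = 0;  N = 7*sqrt(1326)/663

Compute the unit normal N̂(u, v) = (-10*u/sqrt(100*u^2 + 196*v^2 + 1), -14*v/sqrt(100*u^2 + 196*v^2 + 1), 1/sqrt(100*u^2 + 196*v^2 + 1)), and the second partials r_uu, r_uv, r_vv. Take dot products:
  L(u, v) = r_uu · N̂ = 10/sqrt(100*u^2 + 196*v^2 + 1),
  M(u, v) = r_uv · N̂ = 0,
  N(u, v) = r_vv · N̂ = 14/sqrt(100*u^2 + 196*v^2 + 1).
Evaluating at (u, v) = (1, -5/2):
  L = 5*sqrt(1326)/663, M = 0, N = 7*sqrt(1326)/663.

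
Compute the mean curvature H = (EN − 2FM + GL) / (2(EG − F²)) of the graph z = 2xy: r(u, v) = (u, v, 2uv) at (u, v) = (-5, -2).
H = -80*sqrt(13)/4563

With E = 4*v^2 + 1, F = 4*u*v, G = 4*u^2 + 1, L = 0, M = 2/sqrt(4*u^2 + 4*v^2 + 1), N = 0, assemble
  H = (EN − 2FM + GL) / (2(EG − F²)) = -8*u*v/(4*u^2 + 4*v^2 + 1)^(3/2).
At (u, v) = (-5, -2): H = -80*sqrt(13)/4563.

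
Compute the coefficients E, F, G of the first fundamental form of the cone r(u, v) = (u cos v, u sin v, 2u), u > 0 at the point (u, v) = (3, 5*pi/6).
E = 5;  F = 0;  G = 9

Partials: r_u = (cos(v), sin(v), 2), r_v = (-u*sin(v), u*cos(v), 0). As functions of (u, v):
  E = r_u · r_u = 5,
  F = r_u · r_v = 0,
  G = r_v · r_v = u^2.
Evaluating at (u, v) = (3, 5*pi/6): E = 5, F = 0, G = 9.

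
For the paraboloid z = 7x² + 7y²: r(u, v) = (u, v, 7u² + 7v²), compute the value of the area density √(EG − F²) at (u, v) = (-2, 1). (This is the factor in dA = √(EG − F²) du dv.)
√(EG − F²)|_{(-2, 1)} = 3*sqrt(109)

E = 196*u^2 + 1, F = 196*u*v, G = 196*v^2 + 1, so EG − F² = 196*u^2 + 196*v^2 + 1. Taking the positive square root: √(EG − F²) = sqrt(196*u^2 + 196*v^2 + 1). At (u, v) = (-2, 1): 3*sqrt(109).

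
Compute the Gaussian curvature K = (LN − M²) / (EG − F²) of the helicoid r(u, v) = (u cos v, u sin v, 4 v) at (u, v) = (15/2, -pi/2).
K = -256/83521

Coefficients of the first fundamental form: E = 1, F = 0, G = u^2 + 16.
Coefficients of the second fundamental form: L = 0, M = -4/sqrt(u^2 + 16), N = 0.
Assemble K = (LN − M²)/(EG − F²) = -16/(u^2 + 16)^2. At (u, v) = (15/2, -pi/2): K = -256/83521.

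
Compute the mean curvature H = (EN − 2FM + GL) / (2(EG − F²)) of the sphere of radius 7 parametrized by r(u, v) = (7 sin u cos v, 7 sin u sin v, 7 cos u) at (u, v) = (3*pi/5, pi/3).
H = -1/7

With E = 49, F = 0, G = 49*sin(u)^2, L = -7*sin(u)/Abs(sin(u)), M = 0, N = -7*sin(u)^3/Abs(sin(u)), assemble
  H = (EN − 2FM + GL) / (2(EG − F²)) = -sin(u)/(7*Abs(sin(u))).
At (u, v) = (3*pi/5, pi/3): H = -1/7.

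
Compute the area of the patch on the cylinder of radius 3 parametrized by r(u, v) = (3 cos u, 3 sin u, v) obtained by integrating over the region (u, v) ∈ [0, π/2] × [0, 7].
Area = 21*pi/2

Area = ∫∫ √(EG − F²) du dv with √(EG − F²) = 3. Integrating over [0, π/2] × [0, 7] gives 21*pi/2.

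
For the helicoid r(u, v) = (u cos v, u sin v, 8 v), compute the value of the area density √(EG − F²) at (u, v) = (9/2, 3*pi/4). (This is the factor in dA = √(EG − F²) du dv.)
√(EG − F²)|_{(9/2, 3*pi/4)} = sqrt(337)/2

E = 1, F = 0, G = u^2 + 64, so EG − F² = u^2 + 64. Taking the positive square root: √(EG − F²) = sqrt(u^2 + 64). At (u, v) = (9/2, 3*pi/4): sqrt(337)/2.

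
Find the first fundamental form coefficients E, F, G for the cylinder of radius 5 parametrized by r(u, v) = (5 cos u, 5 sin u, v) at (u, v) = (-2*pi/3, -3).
E = 25;  F = 0;  G = 1

Partials: r_u = (-5*sin(u), 5*cos(u), 0), r_v = (0, 0, 1). As functions of (u, v):
  E = r_u · r_u = 25,
  F = r_u · r_v = 0,
  G = r_v · r_v = 1.
Evaluating at (u, v) = (-2*pi/3, -3): E = 25, F = 0, G = 1.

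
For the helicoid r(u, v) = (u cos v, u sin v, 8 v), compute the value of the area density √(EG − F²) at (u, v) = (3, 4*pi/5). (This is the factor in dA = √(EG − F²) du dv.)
√(EG − F²)|_{(3, 4*pi/5)} = sqrt(73)

E = 1, F = 0, G = u^2 + 64, so EG − F² = u^2 + 64. Taking the positive square root: √(EG − F²) = sqrt(u^2 + 64). At (u, v) = (3, 4*pi/5): sqrt(73).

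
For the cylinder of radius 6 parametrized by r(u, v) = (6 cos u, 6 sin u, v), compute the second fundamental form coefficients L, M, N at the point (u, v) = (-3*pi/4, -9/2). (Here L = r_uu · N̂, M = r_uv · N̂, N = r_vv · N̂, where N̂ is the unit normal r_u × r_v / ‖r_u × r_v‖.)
L = -6;  M = 0;  N = 0

Compute the unit normal N̂(u, v) = (cos(u), sin(u), 0), and the second partials r_uu, r_uv, r_vv. Take dot products:
  L(u, v) = r_uu · N̂ = -6,
  M(u, v) = r_uv · N̂ = 0,
  N(u, v) = r_vv · N̂ = 0.
Evaluating at (u, v) = (-3*pi/4, -9/2):
  L = -6, M = 0, N = 0.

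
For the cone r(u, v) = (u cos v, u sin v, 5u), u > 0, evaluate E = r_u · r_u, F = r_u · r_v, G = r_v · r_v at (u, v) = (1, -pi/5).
E = 26;  F = 0;  G = 1

Partials: r_u = (cos(v), sin(v), 5), r_v = (-u*sin(v), u*cos(v), 0). As functions of (u, v):
  E = r_u · r_u = 26,
  F = r_u · r_v = 0,
  G = r_v · r_v = u^2.
Evaluating at (u, v) = (1, -pi/5): E = 26, F = 0, G = 1.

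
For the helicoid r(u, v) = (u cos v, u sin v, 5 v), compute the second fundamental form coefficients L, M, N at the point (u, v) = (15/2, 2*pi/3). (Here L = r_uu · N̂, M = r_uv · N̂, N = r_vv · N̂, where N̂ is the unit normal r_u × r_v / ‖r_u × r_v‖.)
L = 0;  M = -2*sqrt(13)/13;  N = 0

Compute the unit normal N̂(u, v) = (5*sin(v)/sqrt(u^2 + 25), -5*cos(v)/sqrt(u^2 + 25), u/sqrt(u^2 + 25)), and the second partials r_uu, r_uv, r_vv. Take dot products:
  L(u, v) = r_uu · N̂ = 0,
  M(u, v) = r_uv · N̂ = -5/sqrt(u^2 + 25),
  N(u, v) = r_vv · N̂ = 0.
Evaluating at (u, v) = (15/2, 2*pi/3):
  L = 0, M = -2*sqrt(13)/13, N = 0.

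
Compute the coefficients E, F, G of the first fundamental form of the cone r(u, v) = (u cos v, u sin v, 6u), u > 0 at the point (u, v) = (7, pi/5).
E = 37;  F = 0;  G = 49

Partials: r_u = (cos(v), sin(v), 6), r_v = (-u*sin(v), u*cos(v), 0). As functions of (u, v):
  E = r_u · r_u = 37,
  F = r_u · r_v = 0,
  G = r_v · r_v = u^2.
Evaluating at (u, v) = (7, pi/5): E = 37, F = 0, G = 49.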